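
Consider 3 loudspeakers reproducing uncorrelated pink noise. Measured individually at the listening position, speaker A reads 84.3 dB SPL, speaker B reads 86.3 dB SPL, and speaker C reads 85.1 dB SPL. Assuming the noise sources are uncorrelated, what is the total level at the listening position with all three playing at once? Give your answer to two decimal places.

Incoherent sources sum as intensities:
L_total = 10·log₁₀(10^(84.3/10) + 10^(86.3/10) + 10^(85.1/10)) = 10·log₁₀(1019000000) = 90.08 dB SPL.

90.08 dB SPL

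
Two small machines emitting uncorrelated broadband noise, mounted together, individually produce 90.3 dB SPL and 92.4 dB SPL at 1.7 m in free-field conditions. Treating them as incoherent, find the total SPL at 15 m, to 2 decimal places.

Combined at 1.7 m: 10·log₁₀(10^(90.3/10)+10^(92.4/10)) = 94.486 dB SPL.
Then apply −20·log₁₀(15/1.7) = -18.913 dB → 75.57 dB SPL.

75.57 dB SPL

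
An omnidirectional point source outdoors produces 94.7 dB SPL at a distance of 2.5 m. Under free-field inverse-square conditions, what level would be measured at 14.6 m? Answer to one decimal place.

Free-field point source: level drops by 20·log₁₀ of the distance ratio.
ΔL = −20·log₁₀(14.6/2.5) = -15.33 dB, so L₂ = 94.7 + (-15.33) = 79.4 dB SPL.

79.4 dB SPL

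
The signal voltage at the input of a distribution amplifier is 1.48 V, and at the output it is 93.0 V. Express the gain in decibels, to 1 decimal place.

Voltage ratio → dB uses the 20·log₁₀ form:
20·log₁₀(93.0/1.48) = 20·log₁₀(62.84) = 36.0 dB.

36.0 dB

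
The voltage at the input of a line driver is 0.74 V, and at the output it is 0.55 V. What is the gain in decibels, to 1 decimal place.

For a voltage ratio, dB = 20·log₁₀(V₂/V₁).
20·log₁₀(0.55/0.74) = 20·log₁₀(0.7432) = -2.6 dB.

-2.6 dB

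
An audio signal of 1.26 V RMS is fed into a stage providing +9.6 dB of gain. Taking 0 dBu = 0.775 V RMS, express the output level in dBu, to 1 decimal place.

+13.8 dBu

Input level: 20·log₁₀(1.26/0.775) = 4.22 dBu.
Output: 4.22 + 9.6 = +13.8 dBu.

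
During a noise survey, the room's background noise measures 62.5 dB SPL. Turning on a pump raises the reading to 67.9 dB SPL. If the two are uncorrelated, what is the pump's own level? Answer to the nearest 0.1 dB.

Subtract intensities: L_src = 10·log₁₀(10^(L_total/10) − 10^(L_bg/10)).
L_src = 10·log₁₀(10^(67.9/10) − 10^(62.5/10)) = 10·log₁₀(4388000) = 66.4 dB SPL.

66.4 dB SPL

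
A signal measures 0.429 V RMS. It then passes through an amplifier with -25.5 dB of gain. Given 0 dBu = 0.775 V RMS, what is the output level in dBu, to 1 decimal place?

Input level: 20·log₁₀(0.429/0.775) = -5.14 dBu.
Output: -5.14 − 25.5 = -30.6 dBu.

-30.6 dBu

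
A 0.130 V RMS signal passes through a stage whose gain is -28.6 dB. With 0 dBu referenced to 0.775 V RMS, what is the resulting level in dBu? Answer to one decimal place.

Input level: 20·log₁₀(0.130/0.775) = -15.51 dBu.
Output: -15.51 − 28.6 = -44.1 dBu.

-44.1 dBu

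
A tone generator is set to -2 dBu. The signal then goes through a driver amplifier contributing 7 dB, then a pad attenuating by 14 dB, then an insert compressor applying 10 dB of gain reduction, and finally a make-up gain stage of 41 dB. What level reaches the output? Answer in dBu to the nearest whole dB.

In dB, series stages simply add:
-2 + 7 − 14 − 10 + 41 = +22 dBu.

+22 dBu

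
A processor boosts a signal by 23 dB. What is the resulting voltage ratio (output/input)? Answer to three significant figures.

14.1

Voltage ratio = 10^(dB/20).
10^(23/20) = 10^(1.150) = 14.1.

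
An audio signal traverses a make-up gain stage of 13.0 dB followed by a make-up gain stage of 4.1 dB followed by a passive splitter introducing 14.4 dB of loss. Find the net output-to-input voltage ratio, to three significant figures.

Net gain = 13.0 + 4.1 + (−14.4) = 2.7 dB.
Voltage ratio = 10^(2.7/20) = 1.36.

1.36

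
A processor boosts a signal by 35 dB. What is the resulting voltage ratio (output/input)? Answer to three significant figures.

56.2

Voltage ratio = 10^(dB/20).
10^(35/20) = 10^(1.750) = 56.2.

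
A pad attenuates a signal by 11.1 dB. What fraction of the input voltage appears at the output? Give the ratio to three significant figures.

0.279

Voltage ratio = 10^(dB/20).
10^(-11.1/20) = 10^(-0.5550) = 0.279.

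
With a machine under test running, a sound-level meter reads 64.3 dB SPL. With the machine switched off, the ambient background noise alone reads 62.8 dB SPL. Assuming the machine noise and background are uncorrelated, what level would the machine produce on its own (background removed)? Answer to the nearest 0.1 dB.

Remove the background by subtracting linear intensities:
L_src = 10·log₁₀(10^(64.3/10) − 10^(62.8/10)) = 10·log₁₀(786100) = 59.0 dB SPL.

59.0 dB SPL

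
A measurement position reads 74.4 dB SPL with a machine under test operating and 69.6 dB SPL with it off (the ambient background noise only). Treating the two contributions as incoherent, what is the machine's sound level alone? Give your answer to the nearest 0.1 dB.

72.7 dB SPL

Subtract intensities: L_src = 10·log₁₀(10^(L_total/10) − 10^(L_bg/10)).
L_src = 10·log₁₀(10^(74.4/10) − 10^(69.6/10)) = 10·log₁₀(18420000) = 72.7 dB SPL.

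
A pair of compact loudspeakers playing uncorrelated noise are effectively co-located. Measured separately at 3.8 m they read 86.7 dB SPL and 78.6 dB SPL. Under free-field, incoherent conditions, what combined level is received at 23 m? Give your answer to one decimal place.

Combined at 3.8 m: 10·log₁₀(10^(86.7/10)+10^(78.6/10)) = 87.33 dB SPL.
Then apply −20·log₁₀(23/3.8) = -15.64 dB → 71.7 dB SPL.

71.7 dB SPL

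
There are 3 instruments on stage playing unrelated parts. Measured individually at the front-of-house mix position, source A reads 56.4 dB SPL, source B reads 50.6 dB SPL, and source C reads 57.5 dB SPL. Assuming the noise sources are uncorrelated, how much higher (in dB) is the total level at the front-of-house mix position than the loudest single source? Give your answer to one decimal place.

3.0 dB

Incoherent sources sum as intensities:
L_total = 10·log₁₀(10^(56.4/10) + 10^(50.6/10) + 10^(57.5/10)) = 60.47 dB SPL.
Excess over the loudest (57.5 dB): 60.47 − 57.5 = 3.0 dB.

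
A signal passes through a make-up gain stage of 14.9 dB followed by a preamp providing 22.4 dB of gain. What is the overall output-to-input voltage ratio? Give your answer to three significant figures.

Net gain = 14.9 + 22.4 = 37.3 dB.
Voltage ratio = 10^(37.3/20) = 73.3.

73.3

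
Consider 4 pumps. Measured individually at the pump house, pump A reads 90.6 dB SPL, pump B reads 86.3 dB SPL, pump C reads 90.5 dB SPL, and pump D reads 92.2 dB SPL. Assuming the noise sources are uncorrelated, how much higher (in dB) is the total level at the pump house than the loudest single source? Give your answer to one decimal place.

4.2 dB

Incoherent sources sum as intensities:
L_total = 10·log₁₀(10^(90.6/10) + 10^(86.3/10) + 10^(90.5/10) + 10^(92.2/10)) = 96.39 dB SPL.
Excess over the loudest (92.2 dB): 96.39 − 92.2 = 4.2 dB.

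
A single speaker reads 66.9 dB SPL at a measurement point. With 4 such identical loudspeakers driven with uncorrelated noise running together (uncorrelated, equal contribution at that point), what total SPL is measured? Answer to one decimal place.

72.9 dB SPL

4 equal incoherent sources raise the level by 10·log₁₀(4) = 6.02 dB.
L_total = 66.9 + 6.02 = 72.9 dB SPL.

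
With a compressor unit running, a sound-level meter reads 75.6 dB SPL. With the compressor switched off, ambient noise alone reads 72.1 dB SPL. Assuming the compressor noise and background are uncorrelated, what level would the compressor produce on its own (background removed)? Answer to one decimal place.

Subtract intensities: L_src = 10·log₁₀(10^(L_total/10) − 10^(L_bg/10)).
L_src = 10·log₁₀(10^(75.6/10) − 10^(72.1/10)) = 10·log₁₀(20090000) = 73.0 dB SPL.

73.0 dB SPL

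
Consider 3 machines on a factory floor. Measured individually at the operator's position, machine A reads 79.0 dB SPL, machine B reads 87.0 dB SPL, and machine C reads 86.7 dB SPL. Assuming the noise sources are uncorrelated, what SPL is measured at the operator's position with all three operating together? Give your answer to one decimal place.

90.2 dB SPL

Uncorrelated sources add in intensity (power), not in dB.
L_total = 10·log₁₀(10^(79.0/10) + 10^(87.0/10) + 10^(86.7/10)) = 10·log₁₀(1048000000) = 90.2 dB SPL.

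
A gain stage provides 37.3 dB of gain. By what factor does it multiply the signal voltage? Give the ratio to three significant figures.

Voltage ratio = 10^(dB/20).
10^(37.3/20) = 10^(1.865) = 73.3.

73.3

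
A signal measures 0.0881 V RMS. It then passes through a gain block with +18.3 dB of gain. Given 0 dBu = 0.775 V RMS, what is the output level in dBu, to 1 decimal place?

-0.6 dBu

Input level: 20·log₁₀(0.0881/0.775) = -18.89 dBu.
Output: -18.89 + 18.3 = -0.6 dBu.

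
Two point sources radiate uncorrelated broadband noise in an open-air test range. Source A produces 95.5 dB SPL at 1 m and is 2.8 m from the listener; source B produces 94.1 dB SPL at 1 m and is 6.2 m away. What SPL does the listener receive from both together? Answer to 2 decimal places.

At the listener: L_A = 95.5 − 20·log₁₀(2.8) = 86.557 dB; L_B = 94.1 − 20·log₁₀(6.2) = 78.252 dB.
Combined: 10·log₁₀(10^(86.557/10)+10^(78.252/10)) = 87.16 dB SPL.

87.16 dB SPL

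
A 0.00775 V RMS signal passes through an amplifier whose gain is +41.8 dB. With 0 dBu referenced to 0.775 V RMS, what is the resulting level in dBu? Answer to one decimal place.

+1.8 dBu

Input level: 20·log₁₀(0.00775/0.775) = -40.00 dBu.
Output: -40.00 + 41.8 = +1.8 dBu.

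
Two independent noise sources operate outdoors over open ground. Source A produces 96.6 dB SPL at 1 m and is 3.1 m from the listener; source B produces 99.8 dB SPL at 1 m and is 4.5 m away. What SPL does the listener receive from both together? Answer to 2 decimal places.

At the listener: L_A = 96.6 − 20·log₁₀(3.1) = 86.773 dB; L_B = 99.8 − 20·log₁₀(4.5) = 86.736 dB.
Combined: 10·log₁₀(10^(86.773/10)+10^(86.736/10)) = 89.76 dB SPL.

89.76 dB SPL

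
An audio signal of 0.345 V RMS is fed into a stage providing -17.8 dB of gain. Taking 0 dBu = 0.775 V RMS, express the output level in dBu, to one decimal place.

Input level: 20·log₁₀(0.345/0.775) = -7.03 dBu.
Output: -7.03 − 17.8 = -24.8 dBu.

-24.8 dBu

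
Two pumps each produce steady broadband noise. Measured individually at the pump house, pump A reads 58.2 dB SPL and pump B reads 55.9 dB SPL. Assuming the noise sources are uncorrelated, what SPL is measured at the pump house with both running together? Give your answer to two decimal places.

60.21 dB SPL

Add the sources as powers (linear), then convert back to dB:
L_total = 10·log₁₀(10^(58.2/10) + 10^(55.9/10)) = 10·log₁₀(1050000) = 60.21 dB SPL.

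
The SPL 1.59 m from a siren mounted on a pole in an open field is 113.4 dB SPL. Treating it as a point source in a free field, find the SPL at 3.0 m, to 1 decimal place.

107.9 dB SPL

For a point source in a free field, ΔL = −20·log₁₀(d₂/d₁).
ΔL = −20·log₁₀(3.0/1.59) = -5.51 dB, so L₂ = 113.4 + (-5.51) = 107.9 dB SPL.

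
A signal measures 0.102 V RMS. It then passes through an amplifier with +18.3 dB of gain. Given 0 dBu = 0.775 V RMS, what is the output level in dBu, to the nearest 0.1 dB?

Input level: 20·log₁₀(0.102/0.775) = -17.61 dBu.
Output: -17.61 + 18.3 = +0.7 dBu.

+0.7 dBu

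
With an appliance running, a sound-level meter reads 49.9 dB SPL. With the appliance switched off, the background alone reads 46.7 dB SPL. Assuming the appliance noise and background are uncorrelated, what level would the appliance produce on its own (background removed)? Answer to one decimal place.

Subtract intensities: L_src = 10·log₁₀(10^(L_total/10) − 10^(L_bg/10)).
L_src = 10·log₁₀(10^(49.9/10) − 10^(46.7/10)) = 10·log₁₀(50950) = 47.1 dB SPL.

47.1 dB SPL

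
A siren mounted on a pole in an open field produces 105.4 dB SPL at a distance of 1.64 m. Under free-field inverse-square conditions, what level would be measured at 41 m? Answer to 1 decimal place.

77.4 dB SPL

Free-field point source: level drops by 20·log₁₀ of the distance ratio.
ΔL = −20·log₁₀(41/1.64) = -27.96 dB, so L₂ = 105.4 + (-27.96) = 77.4 dB SPL.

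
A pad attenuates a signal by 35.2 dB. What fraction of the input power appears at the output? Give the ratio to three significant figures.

0.000302

Power ratio = 10^(dB/10).
10^(-35.2/10) = 10^(-3.520) = 0.000302.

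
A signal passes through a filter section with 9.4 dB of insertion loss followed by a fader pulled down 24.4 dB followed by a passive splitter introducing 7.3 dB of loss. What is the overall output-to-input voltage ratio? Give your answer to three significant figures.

0.00881

Net gain = (−9.4) + (−24.4) + (−7.3) = -41.1 dB.
Voltage ratio = 10^(-41.1/20) = 0.00881.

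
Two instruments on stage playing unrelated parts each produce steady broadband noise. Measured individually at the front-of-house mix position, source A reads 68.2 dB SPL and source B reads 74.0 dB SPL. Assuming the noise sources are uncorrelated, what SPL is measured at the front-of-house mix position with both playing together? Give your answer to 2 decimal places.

Add the sources as powers (linear), then convert back to dB:
L_total = 10·log₁₀(10^(68.2/10) + 10^(74.0/10)) = 10·log₁₀(31730000) = 75.01 dB SPL.

75.01 dB SPL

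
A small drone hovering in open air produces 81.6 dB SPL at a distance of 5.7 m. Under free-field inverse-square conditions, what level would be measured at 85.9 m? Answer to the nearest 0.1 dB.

Free-field point source: level drops by 20·log₁₀ of the distance ratio.
ΔL = −20·log₁₀(85.9/5.7) = -23.56 dB, so L₂ = 81.6 + (-23.56) = 58.0 dB SPL.

58.0 dB SPL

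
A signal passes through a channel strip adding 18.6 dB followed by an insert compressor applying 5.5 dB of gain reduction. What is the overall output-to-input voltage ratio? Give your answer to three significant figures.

4.52

Net gain = 18.6 + (−5.5) = 13.1 dB.
Voltage ratio = 10^(13.1/20) = 4.52.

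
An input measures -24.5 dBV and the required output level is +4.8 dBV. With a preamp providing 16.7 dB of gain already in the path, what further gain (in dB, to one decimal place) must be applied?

The required make-up gain is the shortfall in the dB sum.
G = +4.8 − (-24.5) − 16.7 = 12.6 dB.

12.6 dB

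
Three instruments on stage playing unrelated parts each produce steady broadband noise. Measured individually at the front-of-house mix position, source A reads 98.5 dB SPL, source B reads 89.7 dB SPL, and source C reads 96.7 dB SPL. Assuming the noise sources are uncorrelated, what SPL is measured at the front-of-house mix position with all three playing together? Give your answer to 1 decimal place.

Uncorrelated sources add in intensity (power), not in dB.
L_total = 10·log₁₀(10^(98.5/10) + 10^(89.7/10) + 10^(96.7/10)) = 10·log₁₀(12690000000) = 101.0 dB SPL.

101.0 dB SPL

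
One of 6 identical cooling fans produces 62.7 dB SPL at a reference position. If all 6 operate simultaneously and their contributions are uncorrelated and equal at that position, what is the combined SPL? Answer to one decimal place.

70.5 dB SPL

6 equal incoherent sources raise the level by 10·log₁₀(6) = 7.78 dB.
L_total = 62.7 + 7.78 = 70.5 dB SPL.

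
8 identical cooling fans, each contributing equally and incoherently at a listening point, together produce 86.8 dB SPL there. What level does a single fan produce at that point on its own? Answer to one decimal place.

8 equal incoherent sources add 10·log₁₀(8) = 9.03 dB over one source.
L_one = 86.8 − 9.03 = 77.8 dB SPL.

77.8 dB SPL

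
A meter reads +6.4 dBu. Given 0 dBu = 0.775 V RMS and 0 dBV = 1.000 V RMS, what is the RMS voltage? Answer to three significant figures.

1.62 V

V = 0.775 V × 10^(+6.4/20).
= 0.775 × 2.089 = 1.62 V.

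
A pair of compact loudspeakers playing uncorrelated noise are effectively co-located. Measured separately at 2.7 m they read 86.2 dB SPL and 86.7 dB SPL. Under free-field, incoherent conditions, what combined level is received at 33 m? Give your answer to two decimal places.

Combined at 2.7 m: 10·log₁₀(10^(86.2/10)+10^(86.7/10)) = 89.467 dB SPL.
Then apply −20·log₁₀(33/2.7) = -21.743 dB → 67.72 dB SPL.

67.72 dB SPL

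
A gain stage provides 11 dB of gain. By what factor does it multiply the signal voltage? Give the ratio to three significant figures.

Voltage ratio = 10^(dB/20).
10^(11/20) = 10^(0.5500) = 3.55.

3.55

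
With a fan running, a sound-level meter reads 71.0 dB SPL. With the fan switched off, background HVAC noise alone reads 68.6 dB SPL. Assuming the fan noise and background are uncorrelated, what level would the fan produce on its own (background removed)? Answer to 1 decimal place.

67.3 dB SPL

Background correction is a power subtraction:
L_src = 10·log₁₀(10^(71.0/10) − 10^(68.6/10)) = 10·log₁₀(5345000) = 67.3 dB SPL.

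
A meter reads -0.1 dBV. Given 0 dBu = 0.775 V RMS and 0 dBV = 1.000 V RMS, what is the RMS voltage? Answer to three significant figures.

0.989 V

V = 1.000 V × 10^(-0.1/20).
= 1.000 × 0.9886 = 0.989 V.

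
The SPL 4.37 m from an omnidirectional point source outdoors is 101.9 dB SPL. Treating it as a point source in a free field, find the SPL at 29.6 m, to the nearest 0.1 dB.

85.3 dB SPL

Inverse-square spreading gives ΔL = −20·log₁₀(d₂/d₁).
ΔL = −20·log₁₀(29.6/4.37) = -16.62 dB, so L₂ = 101.9 + (-16.62) = 85.3 dB SPL.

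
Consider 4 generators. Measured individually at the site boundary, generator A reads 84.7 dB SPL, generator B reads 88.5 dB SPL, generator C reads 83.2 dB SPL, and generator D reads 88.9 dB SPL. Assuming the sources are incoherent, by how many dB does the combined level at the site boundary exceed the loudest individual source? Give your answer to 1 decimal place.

Uncorrelated sources add in intensity (power), not in dB.
L_total = 10·log₁₀(10^(84.7/10) + 10^(88.5/10) + 10^(83.2/10) + 10^(88.9/10)) = 92.98 dB SPL.
Excess over the loudest (88.9 dB): 92.98 − 88.9 = 4.1 dB.

4.1 dB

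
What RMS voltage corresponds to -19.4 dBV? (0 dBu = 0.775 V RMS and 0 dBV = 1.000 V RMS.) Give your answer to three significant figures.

0.107 V

V = 1.000 V × 10^(-19.4/20).
= 1.000 × 0.1072 = 0.107 V.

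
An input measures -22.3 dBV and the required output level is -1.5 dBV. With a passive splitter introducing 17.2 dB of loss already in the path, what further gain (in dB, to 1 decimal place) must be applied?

The required make-up gain is the shortfall in the dB sum.
G = -1.5 − (-22.3) + 17.2 = 38.0 dB.

38.0 dB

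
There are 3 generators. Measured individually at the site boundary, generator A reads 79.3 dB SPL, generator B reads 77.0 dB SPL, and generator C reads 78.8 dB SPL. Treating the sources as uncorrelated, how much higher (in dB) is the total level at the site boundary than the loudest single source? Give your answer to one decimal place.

Uncorrelated sources add in intensity (power), not in dB.
L_total = 10·log₁₀(10^(79.3/10) + 10^(77.0/10) + 10^(78.8/10)) = 83.24 dB SPL.
Excess over the loudest (79.3 dB): 83.24 − 79.3 = 3.9 dB.

3.9 dB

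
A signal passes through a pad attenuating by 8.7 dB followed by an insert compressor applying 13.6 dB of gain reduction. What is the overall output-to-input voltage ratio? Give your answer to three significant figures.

Net gain = (−8.7) + (−13.6) = -22.3 dB.
Voltage ratio = 10^(-22.3/20) = 0.0767.

0.0767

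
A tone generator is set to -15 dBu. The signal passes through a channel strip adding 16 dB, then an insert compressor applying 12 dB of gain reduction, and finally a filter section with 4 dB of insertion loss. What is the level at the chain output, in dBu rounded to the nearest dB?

-15 dBu

Cascaded gains and losses add directly in dB.
-15 + 16 − 12 − 4 = -15 dBu.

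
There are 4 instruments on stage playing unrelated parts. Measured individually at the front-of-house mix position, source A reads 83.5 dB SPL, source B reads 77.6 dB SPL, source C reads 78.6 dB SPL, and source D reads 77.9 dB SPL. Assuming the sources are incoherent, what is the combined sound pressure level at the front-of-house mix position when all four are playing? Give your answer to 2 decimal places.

Add the sources as powers (linear), then convert back to dB:
L_total = 10·log₁₀(10^(83.5/10) + 10^(77.6/10) + 10^(78.6/10) + 10^(77.9/10)) = 10·log₁₀(415500000) = 86.19 dB SPL.

86.19 dB SPL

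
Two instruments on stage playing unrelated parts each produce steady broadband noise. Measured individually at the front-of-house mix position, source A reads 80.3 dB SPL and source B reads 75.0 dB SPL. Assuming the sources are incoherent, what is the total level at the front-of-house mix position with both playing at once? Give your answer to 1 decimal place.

81.4 dB SPL

Incoherent sources sum as intensities:
L_total = 10·log₁₀(10^(80.3/10) + 10^(75.0/10)) = 10·log₁₀(138800000) = 81.4 dB SPL.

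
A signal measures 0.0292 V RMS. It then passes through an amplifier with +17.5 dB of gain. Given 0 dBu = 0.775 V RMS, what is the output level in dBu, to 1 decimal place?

-11.0 dBu

Input level: 20·log₁₀(0.0292/0.775) = -28.48 dBu.
Output: -28.48 + 17.5 = -11.0 dBu.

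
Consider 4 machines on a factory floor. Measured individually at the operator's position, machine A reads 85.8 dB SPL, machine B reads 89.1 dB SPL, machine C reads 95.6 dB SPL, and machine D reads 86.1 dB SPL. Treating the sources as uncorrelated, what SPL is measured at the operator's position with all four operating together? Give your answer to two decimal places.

Incoherent sources sum as intensities:
L_total = 10·log₁₀(10^(85.8/10) + 10^(89.1/10) + 10^(95.6/10) + 10^(86.1/10)) = 10·log₁₀(5231000000) = 97.19 dB SPL.

97.19 dB SPL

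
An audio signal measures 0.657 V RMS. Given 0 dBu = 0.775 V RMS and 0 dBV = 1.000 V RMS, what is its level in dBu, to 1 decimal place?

-1.4 dBu

dBu = 20·log₁₀(V / 0.775 V).
20·log₁₀(0.657/0.775) = -1.4 dBu.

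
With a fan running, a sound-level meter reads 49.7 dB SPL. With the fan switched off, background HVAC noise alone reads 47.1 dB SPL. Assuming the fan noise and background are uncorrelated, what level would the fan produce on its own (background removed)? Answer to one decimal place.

46.2 dB SPL

Remove the background by subtracting linear intensities:
L_src = 10·log₁₀(10^(49.7/10) − 10^(47.1/10)) = 10·log₁₀(42040) = 46.2 dB SPL.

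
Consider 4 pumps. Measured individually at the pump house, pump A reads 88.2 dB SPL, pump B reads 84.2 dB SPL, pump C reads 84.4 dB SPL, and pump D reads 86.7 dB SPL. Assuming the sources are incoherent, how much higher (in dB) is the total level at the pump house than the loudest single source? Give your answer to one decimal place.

4.0 dB

Uncorrelated sources add in intensity (power), not in dB.
L_total = 10·log₁₀(10^(88.2/10) + 10^(84.2/10) + 10^(84.4/10) + 10^(86.7/10)) = 92.22 dB SPL.
Excess over the loudest (88.2 dB): 92.22 − 88.2 = 4.0 dB.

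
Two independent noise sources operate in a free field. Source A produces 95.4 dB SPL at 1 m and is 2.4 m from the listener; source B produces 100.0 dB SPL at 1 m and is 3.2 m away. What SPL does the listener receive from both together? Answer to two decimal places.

91.98 dB SPL

At the listener: L_A = 95.4 − 20·log₁₀(2.4) = 87.796 dB; L_B = 100.0 − 20·log₁₀(3.2) = 89.897 dB.
Combined: 10·log₁₀(10^(87.796/10)+10^(89.897/10)) = 91.98 dB SPL.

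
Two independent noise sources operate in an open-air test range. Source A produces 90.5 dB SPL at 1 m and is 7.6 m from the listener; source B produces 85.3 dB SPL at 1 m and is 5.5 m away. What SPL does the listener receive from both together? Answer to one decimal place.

74.9 dB SPL

At the listener: L_A = 90.5 − 20·log₁₀(7.6) = 72.88 dB; L_B = 85.3 − 20·log₁₀(5.5) = 70.49 dB.
Combined: 10·log₁₀(10^(72.88/10)+10^(70.49/10)) = 74.9 dB SPL.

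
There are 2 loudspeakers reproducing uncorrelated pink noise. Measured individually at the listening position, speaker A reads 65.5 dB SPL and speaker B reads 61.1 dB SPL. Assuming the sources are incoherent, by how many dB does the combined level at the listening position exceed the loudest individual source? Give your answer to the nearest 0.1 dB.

1.3 dB

Uncorrelated sources add in intensity (power), not in dB.
L_total = 10·log₁₀(10^(65.5/10) + 10^(61.1/10)) = 66.85 dB SPL.
Excess over the loudest (65.5 dB): 66.85 − 65.5 = 1.3 dB.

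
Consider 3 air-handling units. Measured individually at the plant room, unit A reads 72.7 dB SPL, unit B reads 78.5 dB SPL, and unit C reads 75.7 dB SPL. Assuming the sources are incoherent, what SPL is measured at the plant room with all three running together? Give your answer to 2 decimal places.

Uncorrelated sources add in intensity (power), not in dB.
L_total = 10·log₁₀(10^(72.7/10) + 10^(78.5/10) + 10^(75.7/10)) = 10·log₁₀(126600000) = 81.02 dB SPL.

81.02 dB SPL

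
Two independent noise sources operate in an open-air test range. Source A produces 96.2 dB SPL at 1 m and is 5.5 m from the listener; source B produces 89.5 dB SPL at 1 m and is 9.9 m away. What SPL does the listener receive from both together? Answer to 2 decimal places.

81.67 dB SPL

At the listener: L_A = 96.2 − 20·log₁₀(5.5) = 81.393 dB; L_B = 89.5 − 20·log₁₀(9.9) = 69.587 dB.
Combined: 10·log₁₀(10^(81.393/10)+10^(69.587/10)) = 81.67 dB SPL.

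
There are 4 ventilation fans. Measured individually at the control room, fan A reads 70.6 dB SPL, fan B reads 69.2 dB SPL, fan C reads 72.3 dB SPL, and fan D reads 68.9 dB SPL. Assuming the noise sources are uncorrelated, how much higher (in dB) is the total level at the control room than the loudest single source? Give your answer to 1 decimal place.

Add the sources as powers (linear), then convert back to dB:
L_total = 10·log₁₀(10^(70.6/10) + 10^(69.2/10) + 10^(72.3/10) + 10^(68.9/10)) = 76.49 dB SPL.
Excess over the loudest (72.3 dB): 76.49 − 72.3 = 4.2 dB.

4.2 dB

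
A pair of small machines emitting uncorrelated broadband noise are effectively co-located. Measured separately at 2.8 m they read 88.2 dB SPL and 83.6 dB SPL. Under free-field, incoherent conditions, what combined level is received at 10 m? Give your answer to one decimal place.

78.4 dB SPL

Combined at 2.8 m: 10·log₁₀(10^(88.2/10)+10^(83.6/10)) = 89.49 dB SPL.
Then apply −20·log₁₀(10/2.8) = -11.06 dB → 78.4 dB SPL.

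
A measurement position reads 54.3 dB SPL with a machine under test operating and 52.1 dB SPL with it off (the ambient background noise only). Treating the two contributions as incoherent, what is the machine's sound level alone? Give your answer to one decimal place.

50.3 dB SPL

Subtract intensities: L_src = 10·log₁₀(10^(L_total/10) − 10^(L_bg/10)).
L_src = 10·log₁₀(10^(54.3/10) − 10^(52.1/10)) = 10·log₁₀(107000) = 50.3 dB SPL.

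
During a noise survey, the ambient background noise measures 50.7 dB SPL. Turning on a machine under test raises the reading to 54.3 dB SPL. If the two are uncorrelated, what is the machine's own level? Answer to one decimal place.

Remove the background by subtracting linear intensities:
L_src = 10·log₁₀(10^(54.3/10) − 10^(50.7/10)) = 10·log₁₀(151700) = 51.8 dB SPL.

51.8 dB SPL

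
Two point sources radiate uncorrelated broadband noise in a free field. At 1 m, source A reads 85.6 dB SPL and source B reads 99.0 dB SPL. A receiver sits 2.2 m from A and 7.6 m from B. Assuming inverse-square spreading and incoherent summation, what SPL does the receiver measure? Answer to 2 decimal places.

At the listener: L_A = 85.6 − 20·log₁₀(2.2) = 78.752 dB; L_B = 99.0 − 20·log₁₀(7.6) = 81.384 dB.
Combined: 10·log₁₀(10^(78.752/10)+10^(81.384/10)) = 83.27 dB SPL.

83.27 dB SPL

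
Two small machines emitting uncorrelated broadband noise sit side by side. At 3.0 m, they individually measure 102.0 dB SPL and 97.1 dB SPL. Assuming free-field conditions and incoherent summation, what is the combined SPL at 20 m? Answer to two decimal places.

Combined at 3.0 m: 10·log₁₀(10^(102.0/10)+10^(97.1/10)) = 103.218 dB SPL.
Then apply −20·log₁₀(20/3.0) = -16.478 dB → 86.74 dB SPL.

86.74 dB SPL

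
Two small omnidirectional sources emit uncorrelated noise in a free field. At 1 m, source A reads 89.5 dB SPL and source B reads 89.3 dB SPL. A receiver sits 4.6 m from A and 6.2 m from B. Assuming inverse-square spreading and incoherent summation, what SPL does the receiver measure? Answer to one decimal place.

At the listener: L_A = 89.5 − 20·log₁₀(4.6) = 76.24 dB; L_B = 89.3 − 20·log₁₀(6.2) = 73.45 dB.
Combined: 10·log₁₀(10^(76.24/10)+10^(73.45/10)) = 78.1 dB SPL.

78.1 dB SPL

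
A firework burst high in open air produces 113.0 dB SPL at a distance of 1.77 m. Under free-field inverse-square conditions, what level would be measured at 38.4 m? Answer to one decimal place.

Inverse-square spreading gives ΔL = −20·log₁₀(d₂/d₁).
ΔL = −20·log₁₀(38.4/1.77) = -26.73 dB, so L₂ = 113.0 + (-26.73) = 86.3 dB SPL.

86.3 dB SPL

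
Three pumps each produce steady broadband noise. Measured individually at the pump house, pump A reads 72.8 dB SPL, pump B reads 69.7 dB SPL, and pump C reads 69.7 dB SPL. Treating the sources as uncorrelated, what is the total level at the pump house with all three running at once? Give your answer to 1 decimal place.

Uncorrelated sources add in intensity (power), not in dB.
L_total = 10·log₁₀(10^(72.8/10) + 10^(69.7/10) + 10^(69.7/10)) = 10·log₁₀(37720000) = 75.8 dB SPL.

75.8 dB SPL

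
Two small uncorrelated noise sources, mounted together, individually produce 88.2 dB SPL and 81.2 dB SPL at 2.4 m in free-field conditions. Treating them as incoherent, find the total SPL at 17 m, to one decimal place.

72.0 dB SPL

Combined at 2.4 m: 10·log₁₀(10^(88.2/10)+10^(81.2/10)) = 88.99 dB SPL.
Then apply −20·log₁₀(17/2.4) = -17.00 dB → 72.0 dB SPL.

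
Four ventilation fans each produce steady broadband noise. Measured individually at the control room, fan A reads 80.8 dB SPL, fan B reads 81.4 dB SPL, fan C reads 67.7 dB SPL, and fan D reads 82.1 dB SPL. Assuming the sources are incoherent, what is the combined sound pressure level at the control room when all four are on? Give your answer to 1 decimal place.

Add the sources as powers (linear), then convert back to dB:
L_total = 10·log₁₀(10^(80.8/10) + 10^(81.4/10) + 10^(67.7/10) + 10^(82.1/10)) = 10·log₁₀(426300000) = 86.3 dB SPL.

86.3 dB SPL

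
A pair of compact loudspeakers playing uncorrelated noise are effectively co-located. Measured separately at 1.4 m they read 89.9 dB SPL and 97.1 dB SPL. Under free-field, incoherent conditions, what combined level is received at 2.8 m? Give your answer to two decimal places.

91.84 dB SPL

Combined at 1.4 m: 10·log₁₀(10^(89.9/10)+10^(97.1/10)) = 97.857 dB SPL.
Then apply −20·log₁₀(2.8/1.4) = -6.021 dB → 91.84 dB SPL.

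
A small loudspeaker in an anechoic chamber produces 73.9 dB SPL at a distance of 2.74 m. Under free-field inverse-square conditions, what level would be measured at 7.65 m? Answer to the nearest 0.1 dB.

65.0 dB SPL

For a point source in a free field, ΔL = −20·log₁₀(d₂/d₁).
ΔL = −20·log₁₀(7.65/2.74) = -8.92 dB, so L₂ = 73.9 + (-8.92) = 65.0 dB SPL.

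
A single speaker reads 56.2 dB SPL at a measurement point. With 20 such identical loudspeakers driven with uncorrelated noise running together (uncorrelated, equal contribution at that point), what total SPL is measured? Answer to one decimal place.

69.2 dB SPL

20 equal incoherent sources raise the level by 10·log₁₀(20) = 13.01 dB.
L_total = 56.2 + 13.01 = 69.2 dB SPL.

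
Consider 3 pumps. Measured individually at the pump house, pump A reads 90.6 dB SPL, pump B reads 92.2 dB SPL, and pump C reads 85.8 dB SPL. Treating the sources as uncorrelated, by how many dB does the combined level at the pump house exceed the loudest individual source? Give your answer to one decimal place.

Incoherent sources sum as intensities:
L_total = 10·log₁₀(10^(90.6/10) + 10^(92.2/10) + 10^(85.8/10)) = 95.04 dB SPL.
Excess over the loudest (92.2 dB): 95.04 − 92.2 = 2.8 dB.

2.8 dB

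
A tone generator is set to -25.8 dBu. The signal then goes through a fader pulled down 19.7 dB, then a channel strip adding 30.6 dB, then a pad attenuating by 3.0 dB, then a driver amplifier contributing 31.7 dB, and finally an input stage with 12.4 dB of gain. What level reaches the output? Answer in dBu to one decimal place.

+26.2 dBu

In dB, series stages simply add:
-25.8 − 19.7 + 30.6 − 3.0 + 31.7 + 12.4 = +26.2 dBu.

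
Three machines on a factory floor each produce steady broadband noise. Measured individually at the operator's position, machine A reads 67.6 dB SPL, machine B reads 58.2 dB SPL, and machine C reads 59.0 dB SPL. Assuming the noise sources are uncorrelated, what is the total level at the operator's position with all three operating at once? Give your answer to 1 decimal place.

68.6 dB SPL

Add the sources as powers (linear), then convert back to dB:
L_total = 10·log₁₀(10^(67.6/10) + 10^(58.2/10) + 10^(59.0/10)) = 10·log₁₀(7209000) = 68.6 dB SPL.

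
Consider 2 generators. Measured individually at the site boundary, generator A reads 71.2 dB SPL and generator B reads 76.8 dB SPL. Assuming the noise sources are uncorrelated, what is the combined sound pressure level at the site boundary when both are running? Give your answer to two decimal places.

77.86 dB SPL

Add the sources as powers (linear), then convert back to dB:
L_total = 10·log₁₀(10^(71.2/10) + 10^(76.8/10)) = 10·log₁₀(61050000) = 77.86 dB SPL.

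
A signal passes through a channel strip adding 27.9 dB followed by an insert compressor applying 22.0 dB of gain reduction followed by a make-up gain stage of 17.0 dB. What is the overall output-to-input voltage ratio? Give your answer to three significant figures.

14.0

Net gain = 27.9 + (−22.0) + 17.0 = 22.9 dB.
Voltage ratio = 10^(22.9/20) = 14.0.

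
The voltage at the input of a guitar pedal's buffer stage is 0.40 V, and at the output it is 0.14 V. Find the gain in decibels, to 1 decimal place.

-9.1 dB

Voltage is an amplitude quantity, so gain = 20·log₁₀(V_out/V_in).
20·log₁₀(0.14/0.40) = 20·log₁₀(0.3500) = -9.1 dB.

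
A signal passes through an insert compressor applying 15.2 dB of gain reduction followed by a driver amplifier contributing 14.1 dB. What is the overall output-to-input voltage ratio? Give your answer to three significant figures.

Net gain = (−15.2) + 14.1 = -1.1 dB.
Voltage ratio = 10^(-1.1/20) = 0.881.

0.881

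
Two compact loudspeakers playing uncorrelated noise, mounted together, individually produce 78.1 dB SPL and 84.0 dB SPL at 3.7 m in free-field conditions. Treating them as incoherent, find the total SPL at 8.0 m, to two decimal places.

Combined at 3.7 m: 10·log₁₀(10^(78.1/10)+10^(84.0/10)) = 84.993 dB SPL.
Then apply −20·log₁₀(8.0/3.7) = -6.698 dB → 78.30 dB SPL.

78.30 dB SPL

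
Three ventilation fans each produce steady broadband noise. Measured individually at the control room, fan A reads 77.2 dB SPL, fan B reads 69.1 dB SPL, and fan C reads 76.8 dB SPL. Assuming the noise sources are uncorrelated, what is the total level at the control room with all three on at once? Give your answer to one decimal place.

80.4 dB SPL

Uncorrelated sources add in intensity (power), not in dB.
L_total = 10·log₁₀(10^(77.2/10) + 10^(69.1/10) + 10^(76.8/10)) = 10·log₁₀(108500000) = 80.4 dB SPL.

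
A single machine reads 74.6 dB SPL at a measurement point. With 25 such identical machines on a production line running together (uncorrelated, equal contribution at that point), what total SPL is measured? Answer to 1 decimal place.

88.6 dB SPL

25 equal incoherent sources raise the level by 10·log₁₀(25) = 13.98 dB.
L_total = 74.6 + 13.98 = 88.6 dB SPL.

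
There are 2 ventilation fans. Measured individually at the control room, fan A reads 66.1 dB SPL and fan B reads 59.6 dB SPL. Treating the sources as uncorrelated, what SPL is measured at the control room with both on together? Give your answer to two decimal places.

66.98 dB SPL

Incoherent sources sum as intensities:
L_total = 10·log₁₀(10^(66.1/10) + 10^(59.6/10)) = 10·log₁₀(4986000) = 66.98 dB SPL.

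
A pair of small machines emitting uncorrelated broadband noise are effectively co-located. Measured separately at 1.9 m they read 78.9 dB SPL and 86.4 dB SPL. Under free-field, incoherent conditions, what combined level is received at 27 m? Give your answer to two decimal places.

Combined at 1.9 m: 10·log₁₀(10^(78.9/10)+10^(86.4/10)) = 87.111 dB SPL.
Then apply −20·log₁₀(27/1.9) = -23.052 dB → 64.06 dB SPL.

64.06 dB SPL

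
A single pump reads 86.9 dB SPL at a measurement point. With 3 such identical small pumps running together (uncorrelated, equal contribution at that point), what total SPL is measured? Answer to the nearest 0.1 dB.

3 equal incoherent sources raise the level by 10·log₁₀(3) = 4.77 dB.
L_total = 86.9 + 4.77 = 91.7 dB SPL.

91.7 dB SPL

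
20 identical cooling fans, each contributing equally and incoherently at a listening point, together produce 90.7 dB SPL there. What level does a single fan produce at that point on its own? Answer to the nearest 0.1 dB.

20 equal incoherent sources add 10·log₁₀(20) = 13.01 dB over one source.
L_one = 90.7 − 13.01 = 77.7 dB SPL.

77.7 dB SPL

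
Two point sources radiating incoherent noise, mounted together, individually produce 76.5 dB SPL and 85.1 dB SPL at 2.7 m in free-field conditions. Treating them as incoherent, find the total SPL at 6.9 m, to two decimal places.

Combined at 2.7 m: 10·log₁₀(10^(76.5/10)+10^(85.1/10)) = 85.662 dB SPL.
Then apply −20·log₁₀(6.9/2.7) = -8.150 dB → 77.51 dB SPL.

77.51 dB SPL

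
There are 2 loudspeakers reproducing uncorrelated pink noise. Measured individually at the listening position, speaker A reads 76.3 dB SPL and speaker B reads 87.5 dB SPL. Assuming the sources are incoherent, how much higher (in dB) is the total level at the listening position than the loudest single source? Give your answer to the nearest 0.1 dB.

Add the sources as powers (linear), then convert back to dB:
L_total = 10·log₁₀(10^(76.3/10) + 10^(87.5/10)) = 87.82 dB SPL.
Excess over the loudest (87.5 dB): 87.82 − 87.5 = 0.3 dB.

0.3 dB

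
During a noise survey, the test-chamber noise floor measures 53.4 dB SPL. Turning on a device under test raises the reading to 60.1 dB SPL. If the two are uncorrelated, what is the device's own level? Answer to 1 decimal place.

59.1 dB SPL

Background correction is a power subtraction:
L_src = 10·log₁₀(10^(60.1/10) − 10^(53.4/10)) = 10·log₁₀(804500) = 59.1 dB SPL.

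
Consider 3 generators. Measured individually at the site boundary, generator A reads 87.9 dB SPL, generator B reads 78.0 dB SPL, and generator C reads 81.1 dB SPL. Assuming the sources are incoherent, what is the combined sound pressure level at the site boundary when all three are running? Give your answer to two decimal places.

89.08 dB SPL

Uncorrelated sources add in intensity (power), not in dB.
L_total = 10·log₁₀(10^(87.9/10) + 10^(78.0/10) + 10^(81.1/10)) = 10·log₁₀(808500000) = 89.08 dB SPL.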